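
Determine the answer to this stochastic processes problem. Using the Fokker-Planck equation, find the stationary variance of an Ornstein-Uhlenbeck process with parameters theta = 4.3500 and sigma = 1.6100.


Stationary variance = sigma^2 / (2*theta)
= 1.6100^2 / (2*4.3500)
= 2.5921 / 8.7000
= 0.2979

0.2979


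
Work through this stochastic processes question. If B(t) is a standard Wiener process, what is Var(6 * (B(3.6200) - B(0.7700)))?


Var(alpha*(B(t)-B(s))) = alpha^2 * (t-s)
= 6^2 * (3.6200 - 0.7700)
= 36 * 2.8500
= 102.6000

102.6000


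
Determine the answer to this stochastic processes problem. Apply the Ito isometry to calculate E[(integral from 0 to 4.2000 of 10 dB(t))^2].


By Ito isometry: E[(int f dB)^2] = int f^2 dt
= 10^2 * 4.2000
= 100 * 4.2000 = 420.0000

420.0000


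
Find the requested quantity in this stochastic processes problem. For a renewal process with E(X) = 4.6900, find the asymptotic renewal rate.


Long-run renewal rate = 1/E(X)
= 1/4.6900
= 0.2132

0.2132


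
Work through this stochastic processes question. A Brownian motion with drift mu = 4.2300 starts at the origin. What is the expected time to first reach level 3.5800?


Expected first passage time = a/mu
= 3.5800/4.2300
= 0.8463

0.8463


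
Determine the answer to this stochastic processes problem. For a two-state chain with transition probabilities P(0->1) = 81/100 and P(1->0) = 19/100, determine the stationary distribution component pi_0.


Stationary distribution: pi_0 = p10/(p01+p10), pi_1 = p01/(p01+p10)
p01 = 0.8100, p10 = 0.1900
pi_0 = 0.1900

0.1900


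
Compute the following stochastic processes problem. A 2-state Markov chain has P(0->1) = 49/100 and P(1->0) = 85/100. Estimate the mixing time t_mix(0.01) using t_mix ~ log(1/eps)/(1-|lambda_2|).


lambda_2 = |1 - p01 - p10| = |1 - 0.4900 - 0.8500| = 0.3400
t_mix ~ log(1/eps)/(1 - |lambda_2|)
= log(100)/(1 - 0.3400) = 4.6052/0.6600
= 6.9775

6.9775


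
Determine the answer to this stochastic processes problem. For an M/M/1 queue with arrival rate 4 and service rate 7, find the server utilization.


rho = lambda/mu
= 4/7
= 0.5714

0.5714


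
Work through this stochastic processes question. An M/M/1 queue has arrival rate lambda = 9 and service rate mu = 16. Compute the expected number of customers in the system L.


rho = 9/16 = 0.5625
L = rho/(1-rho)
= 0.5625/0.4375
= 1.2857

1.2857


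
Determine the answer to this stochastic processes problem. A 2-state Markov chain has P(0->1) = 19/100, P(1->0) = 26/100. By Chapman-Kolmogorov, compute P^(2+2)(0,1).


P^4 = P^2 * P^2
Computing via matrix multiplication of the transition matrix.
Entry (0,1) of P^4 = 0.3836

0.3836


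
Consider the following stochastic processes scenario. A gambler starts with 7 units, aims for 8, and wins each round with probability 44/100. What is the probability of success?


Gambler's ruin formula:
r = q/p = 0.5600/0.4400 = 1.2727
P(win) = (1 - r^i)/(1 - r^N)
= (1 - 1.2727^7)/(1 - 1.2727^8)
= 0.7493

0.7493


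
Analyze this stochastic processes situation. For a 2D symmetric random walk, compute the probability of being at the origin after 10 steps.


P = C(10,5)^2 / 4^10
= 252^2 / 1048576
= 63504 / 1048576
= 0.0606

0.0606


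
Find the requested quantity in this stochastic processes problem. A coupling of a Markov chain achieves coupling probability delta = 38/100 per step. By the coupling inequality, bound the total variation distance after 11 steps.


TV distance bound <= (1-delta)^n
= (1 - 0.3800)^11
= 0.6200^11
= 0.0052

0.0052


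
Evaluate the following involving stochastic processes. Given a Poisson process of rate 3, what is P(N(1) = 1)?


P(N(t)=k) = (lambda*t)^k * exp(-lambda*t) / k!
lambda*t = 3
= 3^1 * exp(-3) / 1!
= 3 * 0.0498 / 1
= 0.1494

0.1494


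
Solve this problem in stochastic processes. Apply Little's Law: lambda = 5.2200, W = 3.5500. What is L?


Little's Law: L = lambda * W
= 5.2200 * 3.5500
= 18.5310

18.5310


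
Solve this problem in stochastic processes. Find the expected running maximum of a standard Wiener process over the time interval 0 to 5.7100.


E(max B(s)) = sqrt(2t/pi)
= sqrt(2*5.7100/pi)
= sqrt(3.6351)
= 1.9066

1.9066


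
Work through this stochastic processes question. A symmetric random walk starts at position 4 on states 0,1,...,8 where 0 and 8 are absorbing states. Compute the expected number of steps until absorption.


For symmetric RW on 0,...,N with absorbing barriers, E(i) = i*(N-i)
E(4) = 4 * 4 = 16

16


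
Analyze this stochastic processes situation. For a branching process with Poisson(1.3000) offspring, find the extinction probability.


Since mu = 1.3000 > 1, extinction prob q < 1.
Solve s = exp(mu*(s-1)) iteratively.
q = 0.5770

0.5770


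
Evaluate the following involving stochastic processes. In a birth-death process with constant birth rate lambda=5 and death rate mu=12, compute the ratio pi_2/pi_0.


For birth-death process, pi_n/pi_0 = (lambda/mu)^n
= (5/12)^2
= 0.1736

0.1736


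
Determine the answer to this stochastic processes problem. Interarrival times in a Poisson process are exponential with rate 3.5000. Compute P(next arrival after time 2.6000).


P(X > t) = exp(-lambda * t)
= exp(-3.5000 * 2.6000)
= exp(-9.1000) = 1.1167e-04

1.1167e-04


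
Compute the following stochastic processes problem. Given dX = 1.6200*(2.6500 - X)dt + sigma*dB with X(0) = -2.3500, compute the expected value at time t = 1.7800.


E[X(t)] = mu + (X(0) - mu)*exp(-theta*t)
= 2.6500 + (-2.3500 - 2.6500)*exp(-1.6200*1.7800)
= 2.6500 + -5.0000 * 0.0559
= 2.3703

2.3703


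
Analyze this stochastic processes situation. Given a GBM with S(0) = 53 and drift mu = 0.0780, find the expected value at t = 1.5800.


E[S(t)] = S(0) * exp(mu * t)
= 53 * exp(0.0780 * 1.5800)
= 53 * 1.1312
= 59.9513

59.9513


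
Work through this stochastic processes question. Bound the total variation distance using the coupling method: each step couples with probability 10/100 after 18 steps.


TV distance bound <= (1-delta)^n
= (1 - 0.1000)^18
= 0.9000^18
= 0.1501

0.1501


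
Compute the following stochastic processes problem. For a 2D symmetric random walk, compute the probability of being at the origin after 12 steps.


P = C(12,6)^2 / 4^12
= 924^2 / 16777216
= 853776 / 16777216
= 0.0509

0.0509


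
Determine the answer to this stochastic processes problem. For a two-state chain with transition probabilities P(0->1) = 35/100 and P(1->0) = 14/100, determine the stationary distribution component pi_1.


Stationary distribution: pi_0 = p10/(p01+p10), pi_1 = p01/(p01+p10)
p01 = 0.3500, p10 = 0.1400
pi_1 = 0.7143

0.7143


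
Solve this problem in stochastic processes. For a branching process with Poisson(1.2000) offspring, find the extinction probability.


Since mu = 1.2000 > 1, extinction prob q < 1.
Solve s = exp(mu*(s-1)) iteratively.
q = 0.6863

0.6863


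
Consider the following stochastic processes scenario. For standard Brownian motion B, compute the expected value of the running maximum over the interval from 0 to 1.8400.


E(max B(s)) = sqrt(2t/pi)
= sqrt(2*1.8400/pi)
= sqrt(1.1714)
= 1.0823

1.0823


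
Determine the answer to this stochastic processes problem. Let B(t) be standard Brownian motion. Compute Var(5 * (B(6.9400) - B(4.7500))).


Var(alpha*(B(t)-B(s))) = alpha^2 * (t-s)
= 5^2 * (6.9400 - 4.7500)
= 25 * 2.1900
= 54.7500

54.7500


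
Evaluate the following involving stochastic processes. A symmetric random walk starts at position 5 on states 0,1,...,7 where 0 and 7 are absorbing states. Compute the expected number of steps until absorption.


For symmetric RW on 0,...,N with absorbing barriers, E(i) = i*(N-i)
E(5) = 5 * 2 = 10

10


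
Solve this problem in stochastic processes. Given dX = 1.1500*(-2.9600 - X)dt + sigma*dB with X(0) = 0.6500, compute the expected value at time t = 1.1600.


E[X(t)] = mu + (X(0) - mu)*exp(-theta*t)
= -2.9600 + (0.6500 - -2.9600)*exp(-1.1500*1.1600)
= -2.9600 + 3.6100 * 0.2634
= -2.0090

-2.0090


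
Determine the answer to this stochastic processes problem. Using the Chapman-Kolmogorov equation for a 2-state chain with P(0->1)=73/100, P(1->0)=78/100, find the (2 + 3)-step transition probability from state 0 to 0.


P^5 = P^2 * P^3
Computing via matrix multiplication of the transition matrix.
Entry (0,0) of P^5 = 0.4999

0.4999


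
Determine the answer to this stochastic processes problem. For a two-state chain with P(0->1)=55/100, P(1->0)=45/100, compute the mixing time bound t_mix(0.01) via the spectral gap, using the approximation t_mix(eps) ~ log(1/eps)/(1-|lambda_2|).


lambda_2 = |1 - p01 - p10| = |1 - 0.5500 - 0.4500| = 5.5511e-17
t_mix ~ log(1/eps)/(1 - |lambda_2|)
= log(100)/(1 - 5.5511e-17) = 4.6052/1.0000
= 4.6052

4.6052


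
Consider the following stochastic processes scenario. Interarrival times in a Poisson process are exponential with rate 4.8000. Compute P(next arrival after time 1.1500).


P(X > t) = exp(-lambda * t)
= exp(-4.8000 * 1.1500)
= exp(-5.5200) = 0.0040

0.0040


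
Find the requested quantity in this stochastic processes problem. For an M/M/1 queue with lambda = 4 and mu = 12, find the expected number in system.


rho = 4/12 = 0.3333
L = rho/(1-rho)
= 0.3333/0.6667
= 0.5000

0.5000


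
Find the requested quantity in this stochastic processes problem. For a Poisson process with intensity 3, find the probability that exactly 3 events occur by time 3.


P(N(t)=k) = (lambda*t)^k * exp(-lambda*t) / k!
lambda*t = 9
= 9^3 * exp(-9) / 3!
= 729 * 1.2341e-04 / 6
= 0.0150

0.0150


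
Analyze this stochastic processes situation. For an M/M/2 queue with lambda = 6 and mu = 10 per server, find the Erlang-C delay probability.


a = lambda/mu = 0.6000
rho = a/c = 0.3000
Erlang-C formula applied:
C(c,a) = 0.1385

0.1385


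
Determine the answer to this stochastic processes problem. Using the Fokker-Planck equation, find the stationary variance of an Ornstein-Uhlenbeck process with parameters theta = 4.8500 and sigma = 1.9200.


Stationary variance = sigma^2 / (2*theta)
= 1.9200^2 / (2*4.8500)
= 3.6864 / 9.7000
= 0.3800

0.3800


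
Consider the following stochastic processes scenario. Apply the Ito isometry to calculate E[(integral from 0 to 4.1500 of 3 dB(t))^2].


By Ito isometry: E[(int f dB)^2] = int f^2 dt
= 3^2 * 4.1500
= 9 * 4.1500 = 37.3500

37.3500


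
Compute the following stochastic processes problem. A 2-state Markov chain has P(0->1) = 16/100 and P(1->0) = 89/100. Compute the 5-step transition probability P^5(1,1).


Computing P^5 by matrix multiplication.
P = [[0.8400, 0.1600], [0.8900, 0.1100]]
After raising P to the power 5:
P^5(1,1) = 0.1524

0.1524


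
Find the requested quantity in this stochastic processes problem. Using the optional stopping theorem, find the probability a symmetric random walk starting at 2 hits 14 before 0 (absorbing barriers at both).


By optional stopping theorem: E(M at tau) = M(0) = 2
P(hit 14)*14 + P(hit 0)*0 = 2
P(hit 14) = (2 - 0)/(14 - 0) = 1/7 = 0.1429

0.1429


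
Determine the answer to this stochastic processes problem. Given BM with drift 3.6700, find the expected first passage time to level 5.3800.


Expected first passage time = a/mu
= 5.3800/3.6700
= 1.4659

1.4659


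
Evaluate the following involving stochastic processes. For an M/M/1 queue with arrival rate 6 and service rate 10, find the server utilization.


rho = lambda/mu
= 6/10
= 0.6000

0.6000


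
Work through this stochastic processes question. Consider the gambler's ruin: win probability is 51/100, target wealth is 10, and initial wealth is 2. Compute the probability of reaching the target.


Gambler's ruin formula:
r = q/p = 0.4900/0.5100 = 0.9608
P(win) = (1 - r^i)/(1 - r^N)
= (1 - 0.9608^2)/(1 - 0.9608^10)
= 0.2332

0.2332


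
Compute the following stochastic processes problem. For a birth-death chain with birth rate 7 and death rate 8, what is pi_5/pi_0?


For birth-death process, pi_n/pi_0 = (lambda/mu)^n
= (7/8)^5
= 0.5129

0.5129


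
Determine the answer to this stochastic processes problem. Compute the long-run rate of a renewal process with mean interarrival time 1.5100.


Long-run renewal rate = 1/E(X)
= 1/1.5100
= 0.6623

0.6623


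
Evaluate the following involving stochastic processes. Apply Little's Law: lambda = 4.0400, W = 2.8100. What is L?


Little's Law: L = lambda * W
= 4.0400 * 2.8100
= 11.3524

11.3524


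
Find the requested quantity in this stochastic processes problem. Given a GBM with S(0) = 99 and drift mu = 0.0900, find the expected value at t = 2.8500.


E[S(t)] = S(0) * exp(mu * t)
= 99 * exp(0.0900 * 2.8500)
= 99 * 1.2924
= 127.9475

127.9475


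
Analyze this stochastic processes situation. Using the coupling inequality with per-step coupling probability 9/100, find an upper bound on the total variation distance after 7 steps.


TV distance bound <= (1-delta)^n
= (1 - 0.0900)^7
= 0.9100^7
= 0.5168

0.5168


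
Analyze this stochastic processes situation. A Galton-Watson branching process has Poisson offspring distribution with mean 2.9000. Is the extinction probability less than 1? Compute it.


Since mu = 2.9000 > 1, extinction prob q < 1.
Solve s = exp(mu*(s-1)) iteratively.
q = 0.0668

0.0668


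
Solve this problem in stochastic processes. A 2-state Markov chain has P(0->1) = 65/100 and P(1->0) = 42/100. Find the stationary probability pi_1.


Stationary distribution: pi_0 = p10/(p01+p10), pi_1 = p01/(p01+p10)
p01 = 0.6500, p10 = 0.4200
pi_1 = 0.6075

0.6075


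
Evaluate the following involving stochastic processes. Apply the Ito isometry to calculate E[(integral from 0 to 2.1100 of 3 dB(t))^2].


By Ito isometry: E[(int f dB)^2] = int f^2 dt
= 3^2 * 2.1100
= 9 * 2.1100 = 18.9900

18.9900


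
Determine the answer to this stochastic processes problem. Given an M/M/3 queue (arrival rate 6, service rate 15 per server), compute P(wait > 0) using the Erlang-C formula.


a = lambda/mu = 0.4000
rho = a/c = 0.1333
Erlang-C formula applied:
C(c,a) = 0.0082

0.0082


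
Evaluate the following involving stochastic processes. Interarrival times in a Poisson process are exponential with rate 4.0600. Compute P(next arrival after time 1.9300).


P(X > t) = exp(-lambda * t)
= exp(-4.0600 * 1.9300)
= exp(-7.8358) = 3.9533e-04

3.9533e-04


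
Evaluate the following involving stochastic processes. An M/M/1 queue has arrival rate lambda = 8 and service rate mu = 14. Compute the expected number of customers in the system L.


rho = 8/14 = 0.5714
L = rho/(1-rho)
= 0.5714/0.4286
= 1.3333

1.3333


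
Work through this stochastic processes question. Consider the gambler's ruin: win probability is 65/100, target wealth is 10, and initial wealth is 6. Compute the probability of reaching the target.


Gambler's ruin formula:
r = q/p = 0.3500/0.6500 = 0.5385
P(win) = (1 - r^i)/(1 - r^N)
= (1 - 0.5385^6)/(1 - 0.5385^10)
= 0.9776

0.9776


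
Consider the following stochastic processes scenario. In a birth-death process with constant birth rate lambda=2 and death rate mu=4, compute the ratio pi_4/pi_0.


For birth-death process, pi_n/pi_0 = (lambda/mu)^n
= (2/4)^4
= 0.0625

0.0625


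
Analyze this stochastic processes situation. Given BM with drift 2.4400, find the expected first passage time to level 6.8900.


Expected first passage time = a/mu
= 6.8900/2.4400
= 2.8238

2.8238


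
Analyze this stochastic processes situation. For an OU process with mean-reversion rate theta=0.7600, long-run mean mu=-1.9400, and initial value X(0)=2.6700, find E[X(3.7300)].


E[X(t)] = mu + (X(0) - mu)*exp(-theta*t)
= -1.9400 + (2.6700 - -1.9400)*exp(-0.7600*3.7300)
= -1.9400 + 4.6100 * 0.0587
= -1.6693

-1.6693


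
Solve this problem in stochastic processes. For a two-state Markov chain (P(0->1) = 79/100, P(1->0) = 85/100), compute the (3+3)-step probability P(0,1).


P^6 = P^3 * P^3
Computing via matrix multiplication of the transition matrix.
Entry (0,1) of P^6 = 0.4486

0.4486


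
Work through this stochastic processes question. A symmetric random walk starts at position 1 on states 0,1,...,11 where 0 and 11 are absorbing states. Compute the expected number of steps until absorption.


For symmetric RW on 0,...,N with absorbing barriers, E(i) = i*(N-i)
E(1) = 1 * 10 = 10

10


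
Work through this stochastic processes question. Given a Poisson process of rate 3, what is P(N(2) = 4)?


P(N(t)=k) = (lambda*t)^k * exp(-lambda*t) / k!
lambda*t = 6
= 6^4 * exp(-6) / 4!
= 1296 * 0.0025 / 24
= 0.1339

0.1339


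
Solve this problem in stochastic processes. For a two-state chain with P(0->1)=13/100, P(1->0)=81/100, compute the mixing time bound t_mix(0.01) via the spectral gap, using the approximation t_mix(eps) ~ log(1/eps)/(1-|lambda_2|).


lambda_2 = |1 - p01 - p10| = |1 - 0.1300 - 0.8100| = 0.0600
t_mix ~ log(1/eps)/(1 - |lambda_2|)
= log(100)/(1 - 0.0600) = 4.6052/0.9400
= 4.8991

4.8991


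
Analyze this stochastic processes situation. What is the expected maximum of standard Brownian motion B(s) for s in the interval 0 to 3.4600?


E(max B(s)) = sqrt(2t/pi)
= sqrt(2*3.4600/pi)
= sqrt(2.2027)
= 1.4842

1.4842


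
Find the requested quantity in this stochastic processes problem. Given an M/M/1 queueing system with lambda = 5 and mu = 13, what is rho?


rho = lambda/mu
= 5/13
= 0.3846

0.3846


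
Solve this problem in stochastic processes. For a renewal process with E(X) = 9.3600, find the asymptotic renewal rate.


Long-run renewal rate = 1/E(X)
= 1/9.3600
= 0.1068

0.1068


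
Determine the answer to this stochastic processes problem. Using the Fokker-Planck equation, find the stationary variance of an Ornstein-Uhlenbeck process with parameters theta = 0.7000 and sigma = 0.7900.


Stationary variance = sigma^2 / (2*theta)
= 0.7900^2 / (2*0.7000)
= 0.6241 / 1.4000
= 0.4458

0.4458


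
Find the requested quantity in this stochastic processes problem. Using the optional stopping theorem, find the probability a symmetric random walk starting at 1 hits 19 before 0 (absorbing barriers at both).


By optional stopping theorem: E(M at tau) = M(0) = 1
P(hit 19)*19 + P(hit 0)*0 = 1
P(hit 19) = (1 - 0)/(19 - 0) = 1/19 = 0.0526

0.0526


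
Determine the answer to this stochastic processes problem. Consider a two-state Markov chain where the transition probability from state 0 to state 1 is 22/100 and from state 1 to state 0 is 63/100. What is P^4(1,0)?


Computing P^4 by matrix multiplication.
P = [[0.7800, 0.2200], [0.6300, 0.3700]]
After raising P to the power 4:
P^4(1,0) = 0.7408

0.7408


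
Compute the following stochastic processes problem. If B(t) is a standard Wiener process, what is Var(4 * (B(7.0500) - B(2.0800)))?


Var(alpha*(B(t)-B(s))) = alpha^2 * (t-s)
= 4^2 * (7.0500 - 2.0800)
= 16 * 4.9700
= 79.5200

79.5200


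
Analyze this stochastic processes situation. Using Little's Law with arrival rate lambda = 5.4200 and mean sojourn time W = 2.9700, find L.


Little's Law: L = lambda * W
= 5.4200 * 2.9700
= 16.0974

16.0974


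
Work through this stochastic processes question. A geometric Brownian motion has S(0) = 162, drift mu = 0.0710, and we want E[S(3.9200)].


E[S(t)] = S(0) * exp(mu * t)
= 162 * exp(0.0710 * 3.9200)
= 162 * 1.3209
= 213.9872

213.9872


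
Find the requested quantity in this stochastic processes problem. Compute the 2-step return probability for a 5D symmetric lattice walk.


P(return in 2 steps) = P(reverse first step) = 1/(2d)
= 1/10
= 0.1000

0.1000


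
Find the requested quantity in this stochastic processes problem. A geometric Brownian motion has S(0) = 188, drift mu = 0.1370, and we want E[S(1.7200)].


E[S(t)] = S(0) * exp(mu * t)
= 188 * exp(0.1370 * 1.7200)
= 188 * 1.2657
= 237.9551

237.9551


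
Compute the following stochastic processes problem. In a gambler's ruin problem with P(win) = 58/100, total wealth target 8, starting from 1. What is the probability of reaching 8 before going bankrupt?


Gambler's ruin formula:
r = q/p = 0.4200/0.5800 = 0.7241
P(win) = (1 - r^i)/(1 - r^N)
= (1 - 0.7241^1)/(1 - 0.7241^8)
= 0.2984

0.2984


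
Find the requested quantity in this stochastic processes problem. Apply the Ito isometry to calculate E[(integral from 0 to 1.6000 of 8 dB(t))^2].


By Ito isometry: E[(int f dB)^2] = int f^2 dt
= 8^2 * 1.6000
= 64 * 1.6000 = 102.4000

102.4000


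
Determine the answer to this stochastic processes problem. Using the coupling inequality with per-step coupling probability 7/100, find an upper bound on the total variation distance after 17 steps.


TV distance bound <= (1-delta)^n
= (1 - 0.0700)^17
= 0.9300^17
= 0.2912

0.2912


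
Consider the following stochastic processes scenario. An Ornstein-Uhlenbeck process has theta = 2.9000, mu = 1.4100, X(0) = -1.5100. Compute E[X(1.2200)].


E[X(t)] = mu + (X(0) - mu)*exp(-theta*t)
= 1.4100 + (-1.5100 - 1.4100)*exp(-2.9000*1.2200)
= 1.4100 + -2.9200 * 0.0291
= 1.3251

1.3251


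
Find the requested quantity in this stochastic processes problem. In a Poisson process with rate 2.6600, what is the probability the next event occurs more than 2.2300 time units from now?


P(X > t) = exp(-lambda * t)
= exp(-2.6600 * 2.2300)
= exp(-5.9318) = 0.0027

0.0027


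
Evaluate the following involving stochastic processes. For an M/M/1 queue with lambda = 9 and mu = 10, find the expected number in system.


rho = 9/10 = 0.9000
L = rho/(1-rho)
= 0.9000/0.1000
= 9.0000

9.0000


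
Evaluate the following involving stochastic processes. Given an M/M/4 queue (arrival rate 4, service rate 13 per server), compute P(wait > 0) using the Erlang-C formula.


a = lambda/mu = 0.3077
rho = a/c = 0.0769
Erlang-C formula applied:
C(c,a) = 2.9743e-04

2.9743e-04


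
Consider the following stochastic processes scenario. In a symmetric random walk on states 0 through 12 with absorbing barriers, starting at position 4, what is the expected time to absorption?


For symmetric RW on 0,...,N with absorbing barriers, E(i) = i*(N-i)
E(4) = 4 * 8 = 32

32


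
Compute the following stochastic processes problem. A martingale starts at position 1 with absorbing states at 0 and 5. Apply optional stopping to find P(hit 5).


By optional stopping theorem: E(M at tau) = M(0) = 1
P(hit 5)*5 + P(hit 0)*0 = 1
P(hit 5) = (1 - 0)/(5 - 0) = 1/5 = 0.2000

0.2000


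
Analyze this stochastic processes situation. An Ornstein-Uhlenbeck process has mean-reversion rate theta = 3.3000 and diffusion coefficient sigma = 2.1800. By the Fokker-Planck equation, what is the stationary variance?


Stationary variance = sigma^2 / (2*theta)
= 2.1800^2 / (2*3.3000)
= 4.7524 / 6.6000
= 0.7201

0.7201


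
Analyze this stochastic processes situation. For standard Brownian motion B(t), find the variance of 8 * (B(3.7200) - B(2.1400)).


Var(alpha*(B(t)-B(s))) = alpha^2 * (t-s)
= 8^2 * (3.7200 - 2.1400)
= 64 * 1.5800
= 101.1200

101.1200


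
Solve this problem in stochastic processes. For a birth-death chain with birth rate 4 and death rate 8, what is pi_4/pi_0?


For birth-death process, pi_n/pi_0 = (lambda/mu)^n
= (4/8)^4
= 0.0625

0.0625


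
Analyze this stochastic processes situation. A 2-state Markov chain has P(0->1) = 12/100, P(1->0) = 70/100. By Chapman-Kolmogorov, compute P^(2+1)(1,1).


P^3 = P^2 * P^1
Computing via matrix multiplication of the transition matrix.
Entry (1,1) of P^3 = 0.1513

0.1513


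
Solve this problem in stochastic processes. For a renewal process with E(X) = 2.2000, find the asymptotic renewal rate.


Long-run renewal rate = 1/E(X)
= 1/2.2000
= 0.4545

0.4545


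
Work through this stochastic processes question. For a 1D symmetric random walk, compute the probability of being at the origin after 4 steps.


P(S(4) = 0) = C(4,2) / 4^2
= 6 / 16
= 0.3750

0.3750


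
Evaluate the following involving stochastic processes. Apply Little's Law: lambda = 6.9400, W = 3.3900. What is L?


Little's Law: L = lambda * W
= 6.9400 * 3.3900
= 23.5266

23.5266


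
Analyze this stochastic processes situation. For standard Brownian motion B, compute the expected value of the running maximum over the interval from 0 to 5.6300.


E(max B(s)) = sqrt(2t/pi)
= sqrt(2*5.6300/pi)
= sqrt(3.5842)
= 1.8932

1.8932


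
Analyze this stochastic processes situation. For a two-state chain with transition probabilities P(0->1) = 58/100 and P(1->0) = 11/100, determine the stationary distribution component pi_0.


Stationary distribution: pi_0 = p10/(p01+p10), pi_1 = p01/(p01+p10)
p01 = 0.5800, p10 = 0.1100
pi_0 = 0.1594

0.1594


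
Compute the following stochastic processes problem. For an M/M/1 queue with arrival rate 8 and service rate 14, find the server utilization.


rho = lambda/mu
= 8/14
= 0.5714

0.5714


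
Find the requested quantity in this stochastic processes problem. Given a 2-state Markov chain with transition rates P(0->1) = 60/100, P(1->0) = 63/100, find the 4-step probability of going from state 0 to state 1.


Computing P^4 by matrix multiplication.
P = [[0.4000, 0.6000], [0.6300, 0.3700]]
After raising P to the power 4:
P^4(0,1) = 0.4864

0.4864


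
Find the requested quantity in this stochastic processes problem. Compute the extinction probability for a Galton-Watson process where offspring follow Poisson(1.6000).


Since mu = 1.6000 > 1, extinction prob q < 1.
Solve s = exp(mu*(s-1)) iteratively.
q = 0.3580

0.3580


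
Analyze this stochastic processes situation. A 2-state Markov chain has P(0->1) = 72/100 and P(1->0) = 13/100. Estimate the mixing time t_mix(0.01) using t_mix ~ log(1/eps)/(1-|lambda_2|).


lambda_2 = |1 - p01 - p10| = |1 - 0.7200 - 0.1300| = 0.1500
t_mix ~ log(1/eps)/(1 - |lambda_2|)
= log(100)/(1 - 0.1500) = 4.6052/0.8500
= 5.4178

5.4178


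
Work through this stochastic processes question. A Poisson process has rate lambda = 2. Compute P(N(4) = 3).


P(N(t)=k) = (lambda*t)^k * exp(-lambda*t) / k!
lambda*t = 8
= 8^3 * exp(-8) / 3!
= 512 * 3.3546e-04 / 6
= 0.0286

0.0286


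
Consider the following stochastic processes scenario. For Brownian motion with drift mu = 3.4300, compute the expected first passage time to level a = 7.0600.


Expected first passage time = a/mu
= 7.0600/3.4300
= 2.0583

2.0583


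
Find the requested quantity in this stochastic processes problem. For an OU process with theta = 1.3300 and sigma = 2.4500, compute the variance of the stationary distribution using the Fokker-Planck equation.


Stationary variance = sigma^2 / (2*theta)
= 2.4500^2 / (2*1.3300)
= 6.0025 / 2.6600
= 2.2566

2.2566


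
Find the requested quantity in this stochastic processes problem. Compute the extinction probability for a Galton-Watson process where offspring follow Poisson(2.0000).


Since mu = 2.0000 > 1, extinction prob q < 1.
Solve s = exp(mu*(s-1)) iteratively.
q = 0.2032

0.2032


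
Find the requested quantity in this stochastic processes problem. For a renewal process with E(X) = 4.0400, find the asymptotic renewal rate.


Long-run renewal rate = 1/E(X)
= 1/4.0400
= 0.2475

0.2475


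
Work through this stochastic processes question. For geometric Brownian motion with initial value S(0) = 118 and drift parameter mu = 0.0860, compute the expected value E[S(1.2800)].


E[S(t)] = S(0) * exp(mu * t)
= 118 * exp(0.0860 * 1.2800)
= 118 * 1.1164
= 131.7314

131.7314


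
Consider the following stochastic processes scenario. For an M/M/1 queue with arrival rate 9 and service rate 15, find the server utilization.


rho = lambda/mu
= 9/15
= 0.6000

0.6000


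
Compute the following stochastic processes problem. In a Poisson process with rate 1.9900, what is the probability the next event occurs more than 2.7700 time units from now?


P(X > t) = exp(-lambda * t)
= exp(-1.9900 * 2.7700)
= exp(-5.5123) = 0.0040

0.0040


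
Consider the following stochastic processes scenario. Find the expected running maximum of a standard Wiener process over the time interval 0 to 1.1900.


E(max B(s)) = sqrt(2t/pi)
= sqrt(2*1.1900/pi)
= sqrt(0.7576)
= 0.8704

0.8704


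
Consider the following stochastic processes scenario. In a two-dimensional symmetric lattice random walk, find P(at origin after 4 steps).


P = C(4,2)^2 / 4^4
= 6^2 / 256
= 36 / 256
= 0.1406

0.1406


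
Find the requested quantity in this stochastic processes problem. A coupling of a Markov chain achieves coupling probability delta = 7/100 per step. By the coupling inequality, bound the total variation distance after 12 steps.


TV distance bound <= (1-delta)^n
= (1 - 0.0700)^12
= 0.9300^12
= 0.4186

0.4186


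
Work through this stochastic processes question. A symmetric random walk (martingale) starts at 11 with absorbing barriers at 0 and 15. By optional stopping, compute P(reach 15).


By optional stopping theorem: E(M at tau) = M(0) = 11
P(hit 15)*15 + P(hit 0)*0 = 11
P(hit 15) = (11 - 0)/(15 - 0) = 11/15 = 0.7333

0.7333


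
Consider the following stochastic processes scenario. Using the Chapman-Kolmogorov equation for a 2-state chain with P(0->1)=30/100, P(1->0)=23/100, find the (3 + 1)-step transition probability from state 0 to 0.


P^4 = P^3 * P^1
Computing via matrix multiplication of the transition matrix.
Entry (0,0) of P^4 = 0.4616

0.4616


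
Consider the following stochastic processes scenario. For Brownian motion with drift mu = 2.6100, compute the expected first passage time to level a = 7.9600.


Expected first passage time = a/mu
= 7.9600/2.6100
= 3.0498

3.0498


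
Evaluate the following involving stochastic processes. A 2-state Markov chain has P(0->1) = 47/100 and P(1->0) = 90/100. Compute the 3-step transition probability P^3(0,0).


Computing P^3 by matrix multiplication.
P = [[0.5300, 0.4700], [0.9000, 0.1000]]
After raising P to the power 3:
P^3(0,0) = 0.6396

0.6396


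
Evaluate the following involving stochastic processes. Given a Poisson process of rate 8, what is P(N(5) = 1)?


P(N(t)=k) = (lambda*t)^k * exp(-lambda*t) / k!
lambda*t = 40
= 40^1 * exp(-40) / 1!
= 40 * 4.2484e-18 / 1
= 1.6993e-16

1.6993e-16


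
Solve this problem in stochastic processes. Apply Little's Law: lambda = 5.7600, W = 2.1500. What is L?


Little's Law: L = lambda * W
= 5.7600 * 2.1500
= 12.3840

12.3840


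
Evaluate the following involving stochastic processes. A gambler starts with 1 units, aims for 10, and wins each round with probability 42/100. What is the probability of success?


Gambler's ruin formula:
r = q/p = 0.5800/0.4200 = 1.3810
P(win) = (1 - r^i)/(1 - r^N)
= (1 - 1.3810^1)/(1 - 1.3810^10)
= 0.0157

0.0157


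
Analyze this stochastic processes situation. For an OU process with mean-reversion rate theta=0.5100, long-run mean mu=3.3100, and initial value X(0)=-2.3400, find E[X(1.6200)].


E[X(t)] = mu + (X(0) - mu)*exp(-theta*t)
= 3.3100 + (-2.3400 - 3.3100)*exp(-0.5100*1.6200)
= 3.3100 + -5.6500 * 0.4377
= 0.8369

0.8369


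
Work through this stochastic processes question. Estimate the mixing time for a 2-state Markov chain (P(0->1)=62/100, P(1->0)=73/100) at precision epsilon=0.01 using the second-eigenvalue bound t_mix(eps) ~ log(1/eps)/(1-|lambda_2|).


lambda_2 = |1 - p01 - p10| = |1 - 0.6200 - 0.7300| = 0.3500
t_mix ~ log(1/eps)/(1 - |lambda_2|)
= log(100)/(1 - 0.3500) = 4.6052/0.6500
= 7.0849

7.0849


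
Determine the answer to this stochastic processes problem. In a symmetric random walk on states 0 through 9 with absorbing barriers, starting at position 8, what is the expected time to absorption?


For symmetric RW on 0,...,N with absorbing barriers, E(i) = i*(N-i)
E(8) = 8 * 1 = 8

8


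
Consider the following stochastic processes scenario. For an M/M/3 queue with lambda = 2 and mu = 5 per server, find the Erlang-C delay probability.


a = lambda/mu = 0.4000
rho = a/c = 0.1333
Erlang-C formula applied:
C(c,a) = 0.0082

0.0082


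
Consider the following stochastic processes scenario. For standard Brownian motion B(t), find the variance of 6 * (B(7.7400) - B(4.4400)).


Var(alpha*(B(t)-B(s))) = alpha^2 * (t-s)
= 6^2 * (7.7400 - 4.4400)
= 36 * 3.3000
= 118.8000

118.8000


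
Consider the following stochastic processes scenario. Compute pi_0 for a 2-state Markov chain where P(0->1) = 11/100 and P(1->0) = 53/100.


Stationary distribution: pi_0 = p10/(p01+p10), pi_1 = p01/(p01+p10)
p01 = 0.1100, p10 = 0.5300
pi_0 = 0.8281

0.8281


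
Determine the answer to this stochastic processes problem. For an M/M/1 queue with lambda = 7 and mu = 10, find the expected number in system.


rho = 7/10 = 0.7000
L = rho/(1-rho)
= 0.7000/0.3000
= 2.3333

2.3333


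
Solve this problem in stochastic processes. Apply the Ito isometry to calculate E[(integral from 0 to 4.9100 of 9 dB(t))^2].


By Ito isometry: E[(int f dB)^2] = int f^2 dt
= 9^2 * 4.9100
= 81 * 4.9100 = 397.7100

397.7100


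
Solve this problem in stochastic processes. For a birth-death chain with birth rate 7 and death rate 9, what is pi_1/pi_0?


For birth-death process, pi_n/pi_0 = (lambda/mu)^n
= (7/9)^1
= 0.7778

0.7778


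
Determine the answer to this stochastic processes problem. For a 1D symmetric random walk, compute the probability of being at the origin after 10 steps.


P(S(10) = 0) = C(10,5) / 4^5
= 252 / 1024
= 0.2461

0.2461


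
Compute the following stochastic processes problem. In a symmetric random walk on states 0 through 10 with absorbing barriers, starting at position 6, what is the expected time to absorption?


For symmetric RW on 0,...,N with absorbing barriers, E(i) = i*(N-i)
E(6) = 6 * 4 = 24

24


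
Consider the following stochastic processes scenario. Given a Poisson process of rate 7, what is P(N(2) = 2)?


P(N(t)=k) = (lambda*t)^k * exp(-lambda*t) / k!
lambda*t = 14
= 14^2 * exp(-14) / 2!
= 196 * 8.3153e-07 / 2
= 8.1490e-05

8.1490e-05


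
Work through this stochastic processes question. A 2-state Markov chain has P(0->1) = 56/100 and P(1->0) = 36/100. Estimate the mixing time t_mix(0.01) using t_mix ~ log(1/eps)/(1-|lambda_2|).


lambda_2 = |1 - p01 - p10| = |1 - 0.5600 - 0.3600| = 0.0800
t_mix ~ log(1/eps)/(1 - |lambda_2|)
= log(100)/(1 - 0.0800) = 4.6052/0.9200
= 5.0056

5.0056


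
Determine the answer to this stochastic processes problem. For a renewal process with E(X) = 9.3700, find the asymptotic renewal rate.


Long-run renewal rate = 1/E(X)
= 1/9.3700
= 0.1067

0.1067


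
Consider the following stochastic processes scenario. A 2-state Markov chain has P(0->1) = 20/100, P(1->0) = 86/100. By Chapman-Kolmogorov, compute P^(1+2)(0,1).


P^3 = P^1 * P^2
Computing via matrix multiplication of the transition matrix.
Entry (0,1) of P^3 = 0.1887

0.1887


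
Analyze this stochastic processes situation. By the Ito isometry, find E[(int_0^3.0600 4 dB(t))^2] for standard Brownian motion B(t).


By Ito isometry: E[(int f dB)^2] = int f^2 dt
= 4^2 * 3.0600
= 16 * 3.0600 = 48.9600

48.9600


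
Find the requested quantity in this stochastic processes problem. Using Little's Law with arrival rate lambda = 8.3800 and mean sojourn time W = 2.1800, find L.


Little's Law: L = lambda * W
= 8.3800 * 2.1800
= 18.2684

18.2684


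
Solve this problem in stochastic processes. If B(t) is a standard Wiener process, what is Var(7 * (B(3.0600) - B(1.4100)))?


Var(alpha*(B(t)-B(s))) = alpha^2 * (t-s)
= 7^2 * (3.0600 - 1.4100)
= 49 * 1.6500
= 80.8500

80.8500


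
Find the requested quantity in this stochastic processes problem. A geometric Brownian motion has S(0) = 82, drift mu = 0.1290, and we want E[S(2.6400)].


E[S(t)] = S(0) * exp(mu * t)
= 82 * exp(0.1290 * 2.6400)
= 82 * 1.4057
= 115.2702

115.2702


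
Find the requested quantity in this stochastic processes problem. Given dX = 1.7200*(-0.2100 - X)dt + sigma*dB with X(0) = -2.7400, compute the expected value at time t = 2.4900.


E[X(t)] = mu + (X(0) - mu)*exp(-theta*t)
= -0.2100 + (-2.7400 - -0.2100)*exp(-1.7200*2.4900)
= -0.2100 + -2.5300 * 0.0138
= -0.2449

-0.2449


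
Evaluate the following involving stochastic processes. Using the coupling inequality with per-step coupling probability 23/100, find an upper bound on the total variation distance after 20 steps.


TV distance bound <= (1-delta)^n
= (1 - 0.2300)^20
= 0.7700^20
= 0.0054

0.0054


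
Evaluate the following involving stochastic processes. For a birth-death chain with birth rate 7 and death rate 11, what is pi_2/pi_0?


For birth-death process, pi_n/pi_0 = (lambda/mu)^n
= (7/11)^2
= 0.4050

0.4050


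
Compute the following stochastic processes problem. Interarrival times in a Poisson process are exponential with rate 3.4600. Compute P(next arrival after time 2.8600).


P(X > t) = exp(-lambda * t)
= exp(-3.4600 * 2.8600)
= exp(-9.8956) = 5.0396e-05

5.0396e-05


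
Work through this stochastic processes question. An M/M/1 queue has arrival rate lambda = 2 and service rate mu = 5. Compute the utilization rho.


rho = lambda/mu
= 2/5
= 0.4000

0.4000


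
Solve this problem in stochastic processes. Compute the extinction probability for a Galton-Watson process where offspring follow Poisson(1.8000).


Since mu = 1.8000 > 1, extinction prob q < 1.
Solve s = exp(mu*(s-1)) iteratively.
q = 0.2676

0.2676


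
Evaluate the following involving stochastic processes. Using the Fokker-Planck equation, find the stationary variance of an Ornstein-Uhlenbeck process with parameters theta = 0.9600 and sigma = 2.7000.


Stationary variance = sigma^2 / (2*theta)
= 2.7000^2 / (2*0.9600)
= 7.2900 / 1.9200
= 3.7969

3.7969


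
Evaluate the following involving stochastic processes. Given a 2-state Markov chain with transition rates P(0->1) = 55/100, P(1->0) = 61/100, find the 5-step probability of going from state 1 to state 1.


Computing P^5 by matrix multiplication.
P = [[0.4500, 0.5500], [0.6100, 0.3900]]
After raising P to the power 5:
P^5(1,1) = 0.4741

0.4741


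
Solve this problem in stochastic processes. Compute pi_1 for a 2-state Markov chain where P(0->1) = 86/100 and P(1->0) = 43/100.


Stationary distribution: pi_0 = p10/(p01+p10), pi_1 = p01/(p01+p10)
p01 = 0.8600, p10 = 0.4300
pi_1 = 0.6667

0.6667


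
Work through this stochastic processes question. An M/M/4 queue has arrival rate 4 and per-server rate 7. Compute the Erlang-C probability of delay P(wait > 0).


a = lambda/mu = 0.5714
rho = a/c = 0.1429
Erlang-C formula applied:
C(c,a) = 0.0029

0.0029


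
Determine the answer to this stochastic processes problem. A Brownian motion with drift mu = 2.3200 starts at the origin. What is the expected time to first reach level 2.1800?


Expected first passage time = a/mu
= 2.1800/2.3200
= 0.9397

0.9397


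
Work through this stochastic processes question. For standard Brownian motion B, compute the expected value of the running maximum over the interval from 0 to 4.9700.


E(max B(s)) = sqrt(2t/pi)
= sqrt(2*4.9700/pi)
= sqrt(3.1640)
= 1.7788

1.7788


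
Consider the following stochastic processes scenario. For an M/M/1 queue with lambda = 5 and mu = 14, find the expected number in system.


rho = 5/14 = 0.3571
L = rho/(1-rho)
= 0.3571/0.6429
= 0.5556

0.5556


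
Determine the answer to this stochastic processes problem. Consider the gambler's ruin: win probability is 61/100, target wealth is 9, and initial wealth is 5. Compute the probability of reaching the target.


Gambler's ruin formula:
r = q/p = 0.3900/0.6100 = 0.6393
P(win) = (1 - r^i)/(1 - r^N)
= (1 - 0.6393^5)/(1 - 0.6393^9)
= 0.9094

0.9094


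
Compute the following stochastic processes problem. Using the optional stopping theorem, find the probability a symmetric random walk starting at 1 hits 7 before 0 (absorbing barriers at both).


By optional stopping theorem: E(M at tau) = M(0) = 1
P(hit 7)*7 + P(hit 0)*0 = 1
P(hit 7) = (1 - 0)/(7 - 0) = 1/7 = 0.1429

0.1429
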